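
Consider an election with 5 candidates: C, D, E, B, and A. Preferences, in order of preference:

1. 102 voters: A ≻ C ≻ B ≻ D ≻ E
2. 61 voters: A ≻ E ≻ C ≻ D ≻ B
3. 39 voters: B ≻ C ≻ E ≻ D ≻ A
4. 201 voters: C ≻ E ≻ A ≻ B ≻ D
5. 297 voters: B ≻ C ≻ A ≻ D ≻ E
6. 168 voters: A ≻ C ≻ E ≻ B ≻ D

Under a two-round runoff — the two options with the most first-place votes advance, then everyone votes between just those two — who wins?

A

Round 1 first-place votes: C 201, D 0, E 0, B 336, A 331.
B and A advance.
Runoff: B is preferred to A by 336 voters; A by 532.
A wins the runoff.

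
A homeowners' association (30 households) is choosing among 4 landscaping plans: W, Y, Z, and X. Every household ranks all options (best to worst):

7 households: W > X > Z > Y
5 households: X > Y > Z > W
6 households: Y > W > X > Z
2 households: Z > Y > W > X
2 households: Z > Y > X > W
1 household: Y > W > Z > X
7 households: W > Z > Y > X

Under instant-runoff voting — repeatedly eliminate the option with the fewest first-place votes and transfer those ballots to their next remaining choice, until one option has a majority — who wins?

Y

Round 1: W 14, Y 7, Z 4, X 5. Eliminate Z.
Round 2: W 14, Y 11, X 5. Eliminate X.
Round 3: W 14, Y 16. Y has a majority.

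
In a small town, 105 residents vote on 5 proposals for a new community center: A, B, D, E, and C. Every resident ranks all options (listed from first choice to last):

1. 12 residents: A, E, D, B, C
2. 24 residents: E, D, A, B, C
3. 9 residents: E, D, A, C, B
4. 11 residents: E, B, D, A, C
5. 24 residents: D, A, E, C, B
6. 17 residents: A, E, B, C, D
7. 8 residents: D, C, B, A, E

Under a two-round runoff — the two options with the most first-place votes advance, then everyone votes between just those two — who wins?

Round 1 first-place votes: A 29, B 0, D 32, E 44, C 0.
E and D advance.
Runoff: E is preferred to D by 73 voters; D by 32.
E wins the runoff.

E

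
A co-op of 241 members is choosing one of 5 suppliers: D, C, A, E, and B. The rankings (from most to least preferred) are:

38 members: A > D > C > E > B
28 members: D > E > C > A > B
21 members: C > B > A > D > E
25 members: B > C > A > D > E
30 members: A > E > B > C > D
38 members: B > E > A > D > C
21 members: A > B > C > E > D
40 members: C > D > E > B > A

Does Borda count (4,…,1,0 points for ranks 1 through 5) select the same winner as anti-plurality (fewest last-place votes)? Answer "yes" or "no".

no

Borda — scores: D 430, C 523, A 552, E 427, B 478. Winner: A.
Anti-plurality — last-place votes: D 51, C 38, A 40, E 46, B 66. Winner: C.
The two methods disagree.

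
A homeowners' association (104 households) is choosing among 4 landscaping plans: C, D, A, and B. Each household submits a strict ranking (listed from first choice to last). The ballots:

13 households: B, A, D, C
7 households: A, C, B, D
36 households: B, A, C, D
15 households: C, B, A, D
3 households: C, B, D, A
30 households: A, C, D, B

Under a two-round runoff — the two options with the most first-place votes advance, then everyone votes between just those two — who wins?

B

Round 1 first-place votes: C 18, D 0, A 37, B 49.
B and A advance.
Runoff: B is preferred to A by 67 voters; A by 37.
B wins the runoff.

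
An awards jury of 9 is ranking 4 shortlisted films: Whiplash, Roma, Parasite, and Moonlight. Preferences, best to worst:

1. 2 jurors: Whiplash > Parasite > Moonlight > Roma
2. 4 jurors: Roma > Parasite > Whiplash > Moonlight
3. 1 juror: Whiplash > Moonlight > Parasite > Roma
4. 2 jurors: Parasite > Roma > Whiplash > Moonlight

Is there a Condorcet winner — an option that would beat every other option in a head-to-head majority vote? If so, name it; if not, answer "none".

Parasite

Parasite vs Whiplash: 6–3 for Parasite.
Parasite vs Roma: 5–4 for Parasite.
Parasite vs Moonlight: 8–1 for Parasite.
Parasite beats every other option head-to-head.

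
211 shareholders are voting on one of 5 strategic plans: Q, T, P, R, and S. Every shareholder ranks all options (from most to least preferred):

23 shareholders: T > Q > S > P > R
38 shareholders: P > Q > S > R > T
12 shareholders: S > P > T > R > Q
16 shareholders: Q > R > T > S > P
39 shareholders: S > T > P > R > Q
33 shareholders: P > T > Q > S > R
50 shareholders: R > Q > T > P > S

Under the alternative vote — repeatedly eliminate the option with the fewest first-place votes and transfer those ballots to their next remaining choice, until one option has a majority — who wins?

Round 1: Q 16, T 23, P 71, R 50, S 51. Eliminate Q.
Round 2: T 23, P 71, R 66, S 51. Eliminate T.
Round 3: P 71, R 66, S 74. Eliminate R.
Round 4: P 121, S 90. P has a majority.

P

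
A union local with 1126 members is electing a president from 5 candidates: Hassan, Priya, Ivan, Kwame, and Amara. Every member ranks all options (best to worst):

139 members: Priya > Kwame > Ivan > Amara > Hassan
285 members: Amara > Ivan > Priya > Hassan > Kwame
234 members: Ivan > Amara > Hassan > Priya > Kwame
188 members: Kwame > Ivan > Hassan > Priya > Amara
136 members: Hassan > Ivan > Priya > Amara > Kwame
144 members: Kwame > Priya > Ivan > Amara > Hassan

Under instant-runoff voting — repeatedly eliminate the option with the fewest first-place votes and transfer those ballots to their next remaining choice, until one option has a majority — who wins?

Round 1: Hassan 136, Priya 139, Ivan 234, Kwame 332, Amara 285. Eliminate Hassan.
Round 2: Priya 139, Ivan 370, Kwame 332, Amara 285. Eliminate Priya.
Round 3: Ivan 370, Kwame 471, Amara 285. Eliminate Amara.
Round 4: Ivan 655, Kwame 471. Ivan has a majority.

Ivan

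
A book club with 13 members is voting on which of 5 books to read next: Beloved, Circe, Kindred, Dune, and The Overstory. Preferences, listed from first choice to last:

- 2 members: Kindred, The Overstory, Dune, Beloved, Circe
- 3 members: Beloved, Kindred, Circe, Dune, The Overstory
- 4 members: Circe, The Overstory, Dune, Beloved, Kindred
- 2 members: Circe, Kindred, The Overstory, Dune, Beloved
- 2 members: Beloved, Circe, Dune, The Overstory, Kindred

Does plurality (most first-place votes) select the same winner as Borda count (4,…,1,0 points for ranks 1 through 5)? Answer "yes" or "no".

yes

Plurality — first-place votes: Beloved 5, Circe 6, Kindred 2, Dune 0, The Overstory 0. Winner: Circe.
Borda — scores: Beloved 26, Circe 36, Kindred 23, Dune 21, The Overstory 24. Winner: Circe.
The two methods agree.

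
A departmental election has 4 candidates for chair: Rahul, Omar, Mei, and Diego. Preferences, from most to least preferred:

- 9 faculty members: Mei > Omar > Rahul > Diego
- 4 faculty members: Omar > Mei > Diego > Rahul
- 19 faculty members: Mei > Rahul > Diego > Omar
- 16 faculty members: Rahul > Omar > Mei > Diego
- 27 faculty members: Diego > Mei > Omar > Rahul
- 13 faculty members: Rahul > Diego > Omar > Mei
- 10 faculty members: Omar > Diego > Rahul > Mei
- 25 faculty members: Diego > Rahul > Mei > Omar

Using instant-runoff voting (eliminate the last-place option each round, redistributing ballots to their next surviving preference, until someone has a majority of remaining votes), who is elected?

Round 1: Rahul 29, Omar 14, Mei 28, Diego 52. Eliminate Omar.
Round 2: Rahul 29, Mei 32, Diego 62. Diego has a majority.

Diego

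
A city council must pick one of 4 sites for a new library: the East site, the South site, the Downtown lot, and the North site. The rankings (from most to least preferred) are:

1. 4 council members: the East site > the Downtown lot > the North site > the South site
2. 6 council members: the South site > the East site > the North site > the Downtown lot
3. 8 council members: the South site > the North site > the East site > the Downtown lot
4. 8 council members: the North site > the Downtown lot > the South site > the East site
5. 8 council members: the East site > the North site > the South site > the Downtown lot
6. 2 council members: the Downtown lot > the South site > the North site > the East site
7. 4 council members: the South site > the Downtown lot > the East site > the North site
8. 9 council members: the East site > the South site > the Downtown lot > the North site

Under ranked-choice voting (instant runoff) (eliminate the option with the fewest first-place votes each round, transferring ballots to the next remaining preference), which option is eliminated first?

the Downtown lot

Round 1: the East site 21, the South site 18, the Downtown lot 2, the North site 8. Eliminate the Downtown lot.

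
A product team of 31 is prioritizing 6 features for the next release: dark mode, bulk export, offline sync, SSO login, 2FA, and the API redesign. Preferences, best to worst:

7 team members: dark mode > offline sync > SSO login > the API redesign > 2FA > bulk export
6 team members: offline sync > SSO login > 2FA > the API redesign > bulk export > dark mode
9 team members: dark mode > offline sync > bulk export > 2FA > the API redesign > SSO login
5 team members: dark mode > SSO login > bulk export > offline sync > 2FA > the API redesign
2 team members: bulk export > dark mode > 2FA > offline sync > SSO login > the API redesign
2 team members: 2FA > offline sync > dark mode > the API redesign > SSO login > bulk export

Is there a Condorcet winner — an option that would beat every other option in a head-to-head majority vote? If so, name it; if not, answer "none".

dark mode

dark mode vs bulk export: 23–8 for dark mode.
dark mode vs offline sync: 23–8 for dark mode.
dark mode vs SSO login: 25–6 for dark mode.
dark mode vs 2FA: 23–8 for dark mode.
dark mode vs the API redesign: 25–6 for dark mode.
dark mode beats every other option head-to-head.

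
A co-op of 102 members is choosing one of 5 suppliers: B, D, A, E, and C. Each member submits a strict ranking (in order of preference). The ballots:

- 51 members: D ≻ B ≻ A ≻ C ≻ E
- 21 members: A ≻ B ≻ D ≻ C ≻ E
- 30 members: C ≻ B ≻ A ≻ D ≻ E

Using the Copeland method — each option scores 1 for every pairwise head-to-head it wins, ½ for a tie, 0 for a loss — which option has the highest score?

B: beats A, E, and C; ties D → score 3.5.
D: beats E and C; ties B and A → score 3.
A: beats E and C; ties D; loses to B → score 2.5.
E: loses to B, D, A, and C → score 0.
C: beats E; loses to B, D, and A → score 1.
B has the best pairwise record.

B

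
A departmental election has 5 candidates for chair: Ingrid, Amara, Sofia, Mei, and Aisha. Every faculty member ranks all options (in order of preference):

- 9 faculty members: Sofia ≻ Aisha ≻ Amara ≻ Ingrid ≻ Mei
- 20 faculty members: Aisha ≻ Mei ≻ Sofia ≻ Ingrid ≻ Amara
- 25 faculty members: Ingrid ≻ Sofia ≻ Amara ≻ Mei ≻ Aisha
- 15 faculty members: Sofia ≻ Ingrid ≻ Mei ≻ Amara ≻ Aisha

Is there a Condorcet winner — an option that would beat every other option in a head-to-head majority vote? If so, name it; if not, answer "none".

Sofia

Sofia vs Ingrid: 44–25 for Sofia.
Sofia vs Amara: 69–0 for Sofia.
Sofia vs Mei: 49–20 for Sofia.
Sofia vs Aisha: 49–20 for Sofia.
Sofia beats every other option head-to-head.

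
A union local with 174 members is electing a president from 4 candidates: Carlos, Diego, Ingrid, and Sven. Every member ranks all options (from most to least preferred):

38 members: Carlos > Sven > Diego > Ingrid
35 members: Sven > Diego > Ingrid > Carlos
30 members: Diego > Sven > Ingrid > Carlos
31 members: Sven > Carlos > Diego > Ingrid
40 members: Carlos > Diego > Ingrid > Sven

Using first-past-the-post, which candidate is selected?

First-place votes: Carlos 78, Diego 30, Ingrid 0, Sven 66.
Carlos has the most first-place votes.

Carlos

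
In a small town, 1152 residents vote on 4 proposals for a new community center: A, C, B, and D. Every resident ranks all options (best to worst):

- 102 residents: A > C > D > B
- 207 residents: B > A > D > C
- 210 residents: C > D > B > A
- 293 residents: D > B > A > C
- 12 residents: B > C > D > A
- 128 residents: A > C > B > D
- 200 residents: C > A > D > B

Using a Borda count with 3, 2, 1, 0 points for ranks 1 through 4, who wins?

D

A: 102·3 + 207·2 + 210·0 + 293·1 + 12·0 + 128·3 + 200·2 = 1797
C: 102·2 + 207·0 + 210·3 + 293·0 + 12·2 + 128·2 + 200·3 = 1714
B: 102·0 + 207·3 + 210·1 + 293·2 + 12·3 + 128·1 + 200·0 = 1581
D: 102·1 + 207·1 + 210·2 + 293·3 + 12·1 + 128·0 + 200·1 = 1820
D has the highest Borda score (1820).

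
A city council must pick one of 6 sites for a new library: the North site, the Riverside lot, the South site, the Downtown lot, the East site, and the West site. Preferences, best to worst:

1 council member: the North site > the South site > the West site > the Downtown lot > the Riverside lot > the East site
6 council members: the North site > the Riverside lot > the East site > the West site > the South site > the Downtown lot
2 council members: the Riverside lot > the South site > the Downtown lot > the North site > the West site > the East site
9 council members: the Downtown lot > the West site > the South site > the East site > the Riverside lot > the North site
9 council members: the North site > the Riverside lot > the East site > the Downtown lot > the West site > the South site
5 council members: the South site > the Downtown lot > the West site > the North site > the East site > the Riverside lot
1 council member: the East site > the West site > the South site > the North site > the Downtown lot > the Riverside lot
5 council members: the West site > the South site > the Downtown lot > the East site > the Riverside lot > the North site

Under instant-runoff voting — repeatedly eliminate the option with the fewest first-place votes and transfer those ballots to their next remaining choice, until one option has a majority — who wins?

the South site

Round 1: the North site 16, the Riverside lot 2, the South site 5, the Downtown lot 9, the East site 1, the West site 5. Eliminate the East site.
Round 2: the North site 16, the Riverside lot 2, the South site 5, the Downtown lot 9, the West site 6. Eliminate the Riverside lot.
Round 3: the North site 16, the South site 7, the Downtown lot 9, the West site 6. Eliminate the West site.
Round 4: the North site 16, the South site 13, the Downtown lot 9. Eliminate the Downtown lot.
Round 5: the North site 16, the South site 22. The South site has a majority.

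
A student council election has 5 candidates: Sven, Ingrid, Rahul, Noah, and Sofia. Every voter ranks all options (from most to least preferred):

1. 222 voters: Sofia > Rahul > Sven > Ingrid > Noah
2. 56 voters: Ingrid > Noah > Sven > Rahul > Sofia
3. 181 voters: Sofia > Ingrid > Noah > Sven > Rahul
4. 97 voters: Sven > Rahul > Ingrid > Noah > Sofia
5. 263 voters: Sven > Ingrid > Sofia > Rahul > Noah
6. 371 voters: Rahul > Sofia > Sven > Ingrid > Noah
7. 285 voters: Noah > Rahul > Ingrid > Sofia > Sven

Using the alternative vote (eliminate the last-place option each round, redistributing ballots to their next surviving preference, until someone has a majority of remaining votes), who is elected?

Round 1: Sven 360, Ingrid 56, Rahul 371, Noah 285, Sofia 403. Eliminate Ingrid.
Round 2: Sven 360, Rahul 371, Noah 341, Sofia 403. Eliminate Noah.
Round 3: Sven 416, Rahul 656, Sofia 403. Eliminate Sofia.
Round 4: Sven 597, Rahul 878. Rahul has a majority.

Rahul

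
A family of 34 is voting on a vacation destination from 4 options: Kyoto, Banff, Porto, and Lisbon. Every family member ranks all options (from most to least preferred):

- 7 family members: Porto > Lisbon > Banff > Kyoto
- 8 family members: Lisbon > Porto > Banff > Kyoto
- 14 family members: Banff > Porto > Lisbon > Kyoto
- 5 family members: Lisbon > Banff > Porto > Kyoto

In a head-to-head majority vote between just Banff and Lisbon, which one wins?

Voters preferring Banff to Lisbon: 14; preferring Lisbon to Banff: 20.
Lisbon wins the head-to-head.

Lisbon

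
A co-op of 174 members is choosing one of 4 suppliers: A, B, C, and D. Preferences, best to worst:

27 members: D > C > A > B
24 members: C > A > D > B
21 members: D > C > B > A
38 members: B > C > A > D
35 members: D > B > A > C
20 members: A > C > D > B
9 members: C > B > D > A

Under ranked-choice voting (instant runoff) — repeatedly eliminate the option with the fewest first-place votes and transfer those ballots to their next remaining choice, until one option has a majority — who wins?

C

Round 1: A 20, B 38, C 33, D 83. Eliminate A.
Round 2: B 38, C 53, D 83. Eliminate B.
Round 3: C 91, D 83. C has a majority.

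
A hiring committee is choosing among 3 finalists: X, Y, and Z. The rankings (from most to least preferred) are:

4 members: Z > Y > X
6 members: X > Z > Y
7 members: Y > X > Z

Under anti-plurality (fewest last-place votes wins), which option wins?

Last-place votes: X 4, Y 6, Z 7.
X is ranked last by the fewest voters, so X wins.

X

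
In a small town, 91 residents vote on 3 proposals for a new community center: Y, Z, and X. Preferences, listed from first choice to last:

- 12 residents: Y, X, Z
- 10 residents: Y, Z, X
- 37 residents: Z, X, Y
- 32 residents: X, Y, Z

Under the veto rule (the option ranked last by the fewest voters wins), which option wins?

Last-place votes: Y 37, Z 44, X 10.
X is ranked last by the fewest voters, so X wins.

X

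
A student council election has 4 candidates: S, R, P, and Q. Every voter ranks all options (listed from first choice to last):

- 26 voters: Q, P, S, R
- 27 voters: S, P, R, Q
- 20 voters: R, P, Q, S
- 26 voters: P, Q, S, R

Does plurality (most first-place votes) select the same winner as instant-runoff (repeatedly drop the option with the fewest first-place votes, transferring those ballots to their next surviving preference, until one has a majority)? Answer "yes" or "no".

Plurality — first-place votes: S 27, R 20, P 26, Q 26. Winner: S.
Instant-runoff — R1 S 27, R 20, P 26, Q 26 (R out); R2 S 27, P 46, Q 26 (Q out); R3 S 27, P 72 (P winner). Winner: P.
The two methods disagree.

no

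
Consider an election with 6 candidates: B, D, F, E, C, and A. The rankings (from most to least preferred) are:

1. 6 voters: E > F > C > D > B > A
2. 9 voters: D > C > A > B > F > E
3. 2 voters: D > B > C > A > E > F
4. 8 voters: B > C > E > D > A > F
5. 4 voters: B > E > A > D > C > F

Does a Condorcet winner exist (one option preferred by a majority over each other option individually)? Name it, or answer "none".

Checking pairwise contests:
D beats B 17–12.
E beats D 18–11.
B beats F 23–6.
B beats E 23–6.
D beats C 15–14.
B beats A 20–9.
Every option loses at least one head-to-head, so there is no Condorcet winner.

none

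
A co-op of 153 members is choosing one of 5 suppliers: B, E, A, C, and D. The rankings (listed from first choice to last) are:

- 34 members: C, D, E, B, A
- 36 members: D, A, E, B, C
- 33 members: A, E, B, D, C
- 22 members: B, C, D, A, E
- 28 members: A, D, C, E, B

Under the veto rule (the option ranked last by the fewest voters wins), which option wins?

D

Last-place votes: B 28, E 22, A 34, C 69, D 0.
D is ranked last by the fewest voters, so D wins.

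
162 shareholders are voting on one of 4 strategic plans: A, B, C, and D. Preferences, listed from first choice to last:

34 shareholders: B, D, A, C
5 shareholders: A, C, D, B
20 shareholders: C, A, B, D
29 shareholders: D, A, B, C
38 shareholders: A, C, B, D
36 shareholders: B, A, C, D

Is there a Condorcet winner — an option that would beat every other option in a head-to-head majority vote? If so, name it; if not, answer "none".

A vs B: 92–70 for A.
A vs C: 142–20 for A.
A vs D: 99–63 for A.
A beats every other option head-to-head.

A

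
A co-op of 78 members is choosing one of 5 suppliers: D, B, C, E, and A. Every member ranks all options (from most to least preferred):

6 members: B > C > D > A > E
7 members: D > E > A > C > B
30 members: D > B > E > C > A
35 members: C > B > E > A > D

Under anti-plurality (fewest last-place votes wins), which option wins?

Last-place votes: D 35, B 7, C 0, E 6, A 30.
C is ranked last by the fewest voters, so C wins.

C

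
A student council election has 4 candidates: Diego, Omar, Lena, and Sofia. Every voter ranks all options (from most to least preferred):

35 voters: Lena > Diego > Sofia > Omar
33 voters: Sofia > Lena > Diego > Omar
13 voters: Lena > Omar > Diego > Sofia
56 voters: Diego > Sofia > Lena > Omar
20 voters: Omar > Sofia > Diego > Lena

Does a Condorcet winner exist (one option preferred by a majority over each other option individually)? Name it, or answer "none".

Checking pairwise contests:
Lena beats Diego 81–76.
Diego beats Omar 124–33.
Sofia beats Lena 109–48.
Diego beats Sofia 104–53.
Every option loses at least one head-to-head, so there is no Condorcet winner.

none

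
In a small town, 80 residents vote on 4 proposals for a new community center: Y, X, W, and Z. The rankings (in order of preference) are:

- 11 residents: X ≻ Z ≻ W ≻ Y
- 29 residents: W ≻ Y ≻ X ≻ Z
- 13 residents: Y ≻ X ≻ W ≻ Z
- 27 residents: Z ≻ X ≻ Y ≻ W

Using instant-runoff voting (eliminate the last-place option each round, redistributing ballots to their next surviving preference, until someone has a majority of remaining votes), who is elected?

Round 1: Y 13, X 11, W 29, Z 27. Eliminate X.
Round 2: Y 13, W 29, Z 38. Eliminate Y.
Round 3: W 42, Z 38. W has a majority.

W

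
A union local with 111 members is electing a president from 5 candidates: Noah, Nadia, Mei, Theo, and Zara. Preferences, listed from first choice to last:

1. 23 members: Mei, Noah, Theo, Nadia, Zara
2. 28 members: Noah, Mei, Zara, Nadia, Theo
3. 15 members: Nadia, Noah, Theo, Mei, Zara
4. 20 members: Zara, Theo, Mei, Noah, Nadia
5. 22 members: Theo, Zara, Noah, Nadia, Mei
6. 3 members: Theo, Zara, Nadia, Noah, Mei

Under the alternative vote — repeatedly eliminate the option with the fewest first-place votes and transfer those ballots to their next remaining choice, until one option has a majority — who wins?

Round 1: Noah 28, Nadia 15, Mei 23, Theo 25, Zara 20. Eliminate Nadia.
Round 2: Noah 43, Mei 23, Theo 25, Zara 20. Eliminate Zara.
Round 3: Noah 43, Mei 23, Theo 45. Eliminate Mei.
Round 4: Noah 66, Theo 45. Noah has a majority.

Noah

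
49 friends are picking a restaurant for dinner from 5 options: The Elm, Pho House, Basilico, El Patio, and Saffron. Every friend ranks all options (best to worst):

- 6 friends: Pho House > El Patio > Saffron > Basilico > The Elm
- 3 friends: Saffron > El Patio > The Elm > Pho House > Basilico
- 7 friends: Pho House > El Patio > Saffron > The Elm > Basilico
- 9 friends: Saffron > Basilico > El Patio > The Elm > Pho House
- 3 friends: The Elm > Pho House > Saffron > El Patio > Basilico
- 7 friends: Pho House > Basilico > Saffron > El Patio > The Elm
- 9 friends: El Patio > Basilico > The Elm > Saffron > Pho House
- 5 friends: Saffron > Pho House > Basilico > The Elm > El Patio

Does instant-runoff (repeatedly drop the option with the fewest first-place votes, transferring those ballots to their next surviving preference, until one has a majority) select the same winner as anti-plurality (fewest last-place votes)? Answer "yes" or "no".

yes

Instant-runoff — R1 The Elm 3, Pho House 20, Basilico 0, El Patio 9, Saffron 17 (Basilico out); R2 The Elm 3, Pho House 20, El Patio 9, Saffron 17 (The Elm out); R3 Pho House 23, El Patio 9, Saffron 17 (El Patio out); R4 Pho House 23, Saffron 26 (Saffron winner). Winner: Saffron.
Anti-plurality — last-place votes: The Elm 13, Pho House 18, Basilico 13, El Patio 5, Saffron 0. Winner: Saffron.
The two methods agree.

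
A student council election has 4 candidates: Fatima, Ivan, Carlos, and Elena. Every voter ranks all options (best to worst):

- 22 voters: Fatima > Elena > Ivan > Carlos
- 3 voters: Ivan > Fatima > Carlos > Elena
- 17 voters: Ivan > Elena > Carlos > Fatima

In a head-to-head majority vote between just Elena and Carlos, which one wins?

Voters preferring Elena to Carlos: 39; preferring Carlos to Elena: 3.
Elena wins the head-to-head.

Elena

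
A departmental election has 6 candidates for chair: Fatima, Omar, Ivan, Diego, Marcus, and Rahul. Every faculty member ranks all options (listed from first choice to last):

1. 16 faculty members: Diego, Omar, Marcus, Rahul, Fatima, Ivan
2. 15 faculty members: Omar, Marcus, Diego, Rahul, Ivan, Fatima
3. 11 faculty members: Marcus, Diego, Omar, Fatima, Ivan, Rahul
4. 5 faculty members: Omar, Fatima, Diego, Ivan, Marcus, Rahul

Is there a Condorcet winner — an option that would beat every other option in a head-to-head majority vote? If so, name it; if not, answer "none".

none

Checking pairwise contests:
Omar beats Fatima 47–0.
Diego beats Omar 27–20.
Fatima beats Ivan 32–15.
Marcus beats Diego 26–21.
Omar beats Marcus 36–11.
Omar beats Rahul 47–0.
Every option loses at least one head-to-head, so there is no Condorcet winner.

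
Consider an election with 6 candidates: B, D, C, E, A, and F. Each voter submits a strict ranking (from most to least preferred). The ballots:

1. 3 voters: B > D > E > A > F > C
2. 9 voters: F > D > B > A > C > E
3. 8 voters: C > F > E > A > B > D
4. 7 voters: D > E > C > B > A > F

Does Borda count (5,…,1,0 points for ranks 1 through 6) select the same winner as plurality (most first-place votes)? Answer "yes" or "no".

no

Borda — scores: B 64, D 83, C 70, E 61, A 47, F 80. Winner: D.
Plurality — first-place votes: B 3, D 7, C 8, E 0, A 0, F 9. Winner: F.
The two methods disagree.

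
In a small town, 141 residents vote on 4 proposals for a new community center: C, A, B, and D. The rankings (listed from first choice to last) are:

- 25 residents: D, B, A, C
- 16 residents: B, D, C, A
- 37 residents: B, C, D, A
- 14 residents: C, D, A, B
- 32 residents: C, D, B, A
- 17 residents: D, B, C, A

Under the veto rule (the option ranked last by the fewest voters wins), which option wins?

Last-place votes: C 25, A 102, B 14, D 0.
D is ranked last by the fewest voters, so D wins.

D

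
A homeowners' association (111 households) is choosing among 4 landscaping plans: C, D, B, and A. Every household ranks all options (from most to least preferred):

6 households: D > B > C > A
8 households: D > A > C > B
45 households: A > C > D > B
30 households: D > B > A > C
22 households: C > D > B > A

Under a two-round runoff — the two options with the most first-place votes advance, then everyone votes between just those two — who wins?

D

Round 1 first-place votes: C 22, D 44, B 0, A 45.
A and D advance.
Runoff: A is preferred to D by 45 voters; D by 66.
D wins the runoff.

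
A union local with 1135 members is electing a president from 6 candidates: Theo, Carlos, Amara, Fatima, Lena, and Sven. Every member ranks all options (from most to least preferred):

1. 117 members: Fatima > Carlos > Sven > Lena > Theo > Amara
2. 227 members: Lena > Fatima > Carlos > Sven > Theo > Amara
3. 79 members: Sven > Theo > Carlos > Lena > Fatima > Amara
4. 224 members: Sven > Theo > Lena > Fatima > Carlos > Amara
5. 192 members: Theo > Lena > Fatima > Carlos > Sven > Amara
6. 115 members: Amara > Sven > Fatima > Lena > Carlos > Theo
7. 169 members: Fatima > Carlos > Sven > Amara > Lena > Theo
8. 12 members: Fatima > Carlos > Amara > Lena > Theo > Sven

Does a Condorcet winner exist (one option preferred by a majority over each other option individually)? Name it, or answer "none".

none

Checking pairwise contests:
Carlos beats Theo 640–495.
Fatima beats Carlos 1056–79.
Theo beats Amara 839–296.
Lena beats Fatima 722–413.
Sven beats Lena 704–431.
Carlos beats Sven 717–418.
Every option loses at least one head-to-head, so there is no Condorcet winner.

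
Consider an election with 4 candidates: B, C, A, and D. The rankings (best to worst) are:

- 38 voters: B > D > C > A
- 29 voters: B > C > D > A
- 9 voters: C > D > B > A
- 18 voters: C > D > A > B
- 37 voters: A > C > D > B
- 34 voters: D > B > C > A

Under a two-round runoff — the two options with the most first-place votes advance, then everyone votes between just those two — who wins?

Round 1 first-place votes: B 67, C 27, A 37, D 34.
B and A advance.
Runoff: B is preferred to A by 110 voters; A by 55.
B wins the runoff.

B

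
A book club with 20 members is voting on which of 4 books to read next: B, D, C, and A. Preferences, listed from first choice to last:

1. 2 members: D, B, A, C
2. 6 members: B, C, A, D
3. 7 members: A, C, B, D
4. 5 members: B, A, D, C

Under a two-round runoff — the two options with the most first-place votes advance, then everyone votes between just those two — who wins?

Round 1 first-place votes: B 11, D 2, C 0, A 7.
B and A advance.
Runoff: B is preferred to A by 13 voters; A by 7.
B wins the runoff.

B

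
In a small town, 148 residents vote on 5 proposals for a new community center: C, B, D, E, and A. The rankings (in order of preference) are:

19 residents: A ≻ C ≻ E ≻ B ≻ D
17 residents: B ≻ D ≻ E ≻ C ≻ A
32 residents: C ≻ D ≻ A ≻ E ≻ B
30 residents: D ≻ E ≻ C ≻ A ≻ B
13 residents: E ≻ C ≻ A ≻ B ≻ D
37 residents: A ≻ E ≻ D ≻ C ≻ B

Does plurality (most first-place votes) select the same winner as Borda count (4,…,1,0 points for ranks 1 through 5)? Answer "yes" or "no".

no

Plurality — first-place votes: C 32, B 17, D 30, E 13, A 56. Winner: A.
Borda — scores: C 338, B 100, D 341, E 357, A 344. Winner: E.
The two methods disagree.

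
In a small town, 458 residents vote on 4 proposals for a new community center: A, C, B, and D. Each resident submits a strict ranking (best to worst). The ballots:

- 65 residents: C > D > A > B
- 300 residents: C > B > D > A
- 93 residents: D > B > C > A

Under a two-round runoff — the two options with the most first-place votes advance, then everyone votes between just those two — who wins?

C

Round 1 first-place votes: A 0, C 365, B 0, D 93.
C and D advance.
Runoff: C is preferred to D by 365 voters; D by 93.
C wins the runoff.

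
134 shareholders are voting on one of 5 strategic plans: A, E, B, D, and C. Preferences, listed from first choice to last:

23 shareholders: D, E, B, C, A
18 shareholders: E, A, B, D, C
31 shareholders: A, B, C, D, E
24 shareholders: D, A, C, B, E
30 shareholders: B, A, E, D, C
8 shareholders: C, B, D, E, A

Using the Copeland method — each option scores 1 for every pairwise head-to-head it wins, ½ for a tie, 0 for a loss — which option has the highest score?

A

A: beats E, B, D, and C → score 4.
E: beats C; loses to A, B, and D → score 1.
B: beats E, D, and C; loses to A → score 3.
D: beats E and C; loses to A and B → score 2.
C: loses to A, E, B, and D → score 0.
A has the best pairwise record.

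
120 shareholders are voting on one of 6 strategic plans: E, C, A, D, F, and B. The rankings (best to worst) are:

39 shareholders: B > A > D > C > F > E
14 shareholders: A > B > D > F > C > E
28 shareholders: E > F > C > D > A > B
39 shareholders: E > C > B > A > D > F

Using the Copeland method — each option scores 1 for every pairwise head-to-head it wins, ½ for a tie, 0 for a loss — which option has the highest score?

E: beats C, A, D, F, and B → score 5.
C: beats A, D, F, and B; loses to E → score 4.
A: beats D and F; loses to E, C, and B → score 2.
D: beats F; loses to E, C, A, and B → score 1.
F: loses to E, C, A, D, and B → score 0.
B: beats A, D, and F; loses to E and C → score 3.
E has the best pairwise record.

E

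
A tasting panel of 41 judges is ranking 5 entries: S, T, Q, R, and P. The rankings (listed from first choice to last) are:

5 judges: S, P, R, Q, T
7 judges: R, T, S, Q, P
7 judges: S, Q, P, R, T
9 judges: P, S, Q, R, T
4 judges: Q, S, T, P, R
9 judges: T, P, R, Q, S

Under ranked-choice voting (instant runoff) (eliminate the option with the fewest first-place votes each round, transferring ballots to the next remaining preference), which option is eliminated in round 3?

Round 1: S 12, T 9, Q 4, R 7, P 9. Eliminate Q.
Round 2: S 16, T 9, R 7, P 9. Eliminate R.
Round 3: S 16, T 16, P 9. Eliminate P.

P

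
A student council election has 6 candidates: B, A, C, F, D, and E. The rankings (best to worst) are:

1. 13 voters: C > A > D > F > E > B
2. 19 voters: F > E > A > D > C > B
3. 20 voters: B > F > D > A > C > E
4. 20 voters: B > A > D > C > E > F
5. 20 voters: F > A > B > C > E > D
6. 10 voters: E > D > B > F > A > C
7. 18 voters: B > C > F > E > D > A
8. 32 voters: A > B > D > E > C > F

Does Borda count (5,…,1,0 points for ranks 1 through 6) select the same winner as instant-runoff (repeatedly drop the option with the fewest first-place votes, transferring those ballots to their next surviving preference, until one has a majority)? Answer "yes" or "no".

no

Borda — scores: B 508, A 479, C 288, F 375, D 351, E 279. Winner: B.
Instant-runoff — R1 B 58, A 32, C 13, F 39, D 0, E 10 (D out); R2 B 58, A 32, C 13, F 39, E 10 (E out); R3 B 68, A 32, C 13, F 39 (C out); R4 B 68, A 45, F 39 (F out); R5 B 68, A 84 (A winner). Winner: A.
The two methods disagree.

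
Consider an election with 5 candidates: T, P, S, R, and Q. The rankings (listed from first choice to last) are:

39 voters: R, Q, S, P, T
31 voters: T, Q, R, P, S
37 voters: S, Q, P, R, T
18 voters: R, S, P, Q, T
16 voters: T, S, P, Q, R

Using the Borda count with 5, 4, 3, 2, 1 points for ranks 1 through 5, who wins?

Q

T: 39·1 + 31·5 + 37·1 + 18·1 + 16·5 = 329
P: 39·2 + 31·2 + 37·3 + 18·3 + 16·3 = 353
S: 39·3 + 31·1 + 37·5 + 18·4 + 16·4 = 469
R: 39·5 + 31·3 + 37·2 + 18·5 + 16·1 = 468
Q: 39·4 + 31·4 + 37·4 + 18·2 + 16·2 = 496
Q has the highest Borda score (496).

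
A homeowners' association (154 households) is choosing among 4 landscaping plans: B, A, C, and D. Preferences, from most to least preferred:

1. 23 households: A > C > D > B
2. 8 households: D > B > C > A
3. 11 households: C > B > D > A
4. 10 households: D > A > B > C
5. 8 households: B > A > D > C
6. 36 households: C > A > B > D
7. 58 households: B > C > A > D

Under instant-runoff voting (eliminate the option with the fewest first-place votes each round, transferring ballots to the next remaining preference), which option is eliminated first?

D

Round 1: B 66, A 23, C 47, D 18. Eliminate D.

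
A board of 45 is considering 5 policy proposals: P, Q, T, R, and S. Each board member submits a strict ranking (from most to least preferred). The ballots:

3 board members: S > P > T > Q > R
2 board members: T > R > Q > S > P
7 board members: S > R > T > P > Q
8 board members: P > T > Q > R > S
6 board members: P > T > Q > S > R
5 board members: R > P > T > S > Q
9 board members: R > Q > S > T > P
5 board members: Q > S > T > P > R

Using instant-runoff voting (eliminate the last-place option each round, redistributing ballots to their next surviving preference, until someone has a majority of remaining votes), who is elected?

R

Round 1: P 14, Q 5, T 2, R 14, S 10. Eliminate T.
Round 2: P 14, Q 5, R 16, S 10. Eliminate Q.
Round 3: P 14, R 16, S 15. Eliminate P.
Round 4: R 24, S 21. R has a majority.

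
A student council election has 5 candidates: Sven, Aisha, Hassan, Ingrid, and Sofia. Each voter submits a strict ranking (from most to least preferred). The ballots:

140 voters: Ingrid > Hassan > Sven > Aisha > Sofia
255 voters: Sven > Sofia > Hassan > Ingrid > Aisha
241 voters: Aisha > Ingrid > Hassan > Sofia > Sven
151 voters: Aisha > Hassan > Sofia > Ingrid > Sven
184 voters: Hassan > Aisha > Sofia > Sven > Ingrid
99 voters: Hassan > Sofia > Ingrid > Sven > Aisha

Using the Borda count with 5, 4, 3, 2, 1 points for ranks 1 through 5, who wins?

Sven: 140·3 + 255·5 + 241·1 + 151·1 + 184·2 + 99·2 = 2653
Aisha: 140·2 + 255·1 + 241·5 + 151·5 + 184·4 + 99·1 = 3330
Hassan: 140·4 + 255·3 + 241·3 + 151·4 + 184·5 + 99·5 = 4067
Ingrid: 140·5 + 255·2 + 241·4 + 151·2 + 184·1 + 99·3 = 2957
Sofia: 140·1 + 255·4 + 241·2 + 151·3 + 184·3 + 99·4 = 3043
Hassan has the highest Borda score (4067).

Hassan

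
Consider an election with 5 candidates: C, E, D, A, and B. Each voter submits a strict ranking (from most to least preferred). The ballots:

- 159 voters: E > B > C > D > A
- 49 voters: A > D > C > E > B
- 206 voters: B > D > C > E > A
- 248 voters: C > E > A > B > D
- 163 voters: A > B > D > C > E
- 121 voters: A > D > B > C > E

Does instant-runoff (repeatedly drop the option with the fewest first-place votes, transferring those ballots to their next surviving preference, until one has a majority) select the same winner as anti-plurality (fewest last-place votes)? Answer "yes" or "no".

no

Instant-runoff — R1 C 248, E 159, D 0, A 333, B 206 (D out); R2 C 248, E 159, A 333, B 206 (E out); R3 C 248, A 333, B 365 (C out); R4 A 581, B 365 (A winner). Winner: A.
Anti-plurality — last-place votes: C 0, E 284, D 248, A 365, B 49. Winner: C.
The two methods disagree.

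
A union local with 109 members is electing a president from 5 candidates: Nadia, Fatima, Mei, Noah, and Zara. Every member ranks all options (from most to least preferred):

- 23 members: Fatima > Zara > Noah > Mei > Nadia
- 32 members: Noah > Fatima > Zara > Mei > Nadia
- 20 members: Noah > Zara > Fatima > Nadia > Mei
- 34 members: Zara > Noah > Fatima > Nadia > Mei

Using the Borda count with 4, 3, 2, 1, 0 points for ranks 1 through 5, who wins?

Noah

Nadia: 23·0 + 32·0 + 20·1 + 34·1 = 54
Fatima: 23·4 + 32·3 + 20·2 + 34·2 = 296
Mei: 23·1 + 32·1 + 20·0 + 34·0 = 55
Noah: 23·2 + 32·4 + 20·4 + 34·3 = 356
Zara: 23·3 + 32·2 + 20·3 + 34·4 = 329
Noah has the highest Borda score (356).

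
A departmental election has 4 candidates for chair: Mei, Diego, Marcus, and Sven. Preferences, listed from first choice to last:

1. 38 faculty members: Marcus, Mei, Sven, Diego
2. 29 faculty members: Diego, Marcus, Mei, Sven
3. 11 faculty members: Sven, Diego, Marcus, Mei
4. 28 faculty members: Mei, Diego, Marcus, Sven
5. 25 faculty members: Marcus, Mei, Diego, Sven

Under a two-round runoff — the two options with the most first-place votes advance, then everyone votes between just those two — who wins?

Diego

Round 1 first-place votes: Mei 28, Diego 29, Marcus 63, Sven 11.
Marcus and Diego advance.
Runoff: Marcus is preferred to Diego by 63 voters; Diego by 68.
Diego wins the runoff.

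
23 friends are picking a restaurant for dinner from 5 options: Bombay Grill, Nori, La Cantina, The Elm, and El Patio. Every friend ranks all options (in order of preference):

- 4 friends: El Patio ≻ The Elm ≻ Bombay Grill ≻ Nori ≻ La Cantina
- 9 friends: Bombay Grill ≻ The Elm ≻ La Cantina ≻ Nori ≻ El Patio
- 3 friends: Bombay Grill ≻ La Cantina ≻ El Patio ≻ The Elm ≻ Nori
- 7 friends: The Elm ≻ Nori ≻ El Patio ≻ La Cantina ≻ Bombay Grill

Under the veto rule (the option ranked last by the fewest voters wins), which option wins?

The Elm

Last-place votes: Bombay Grill 7, Nori 3, La Cantina 4, The Elm 0, El Patio 9.
The Elm is ranked last by the fewest voters, so The Elm wins.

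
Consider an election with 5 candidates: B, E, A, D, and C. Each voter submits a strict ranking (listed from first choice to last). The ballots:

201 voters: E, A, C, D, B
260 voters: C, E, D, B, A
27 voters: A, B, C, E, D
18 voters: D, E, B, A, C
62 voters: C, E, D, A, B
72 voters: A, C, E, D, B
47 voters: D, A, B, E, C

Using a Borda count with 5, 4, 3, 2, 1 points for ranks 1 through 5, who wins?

E

B: 201·1 + 260·2 + 27·4 + 18·3 + 62·1 + 72·1 + 47·3 = 1158
E: 201·5 + 260·4 + 27·2 + 18·4 + 62·4 + 72·3 + 47·2 = 2729
A: 201·4 + 260·1 + 27·5 + 18·2 + 62·2 + 72·5 + 47·4 = 1907
D: 201·2 + 260·3 + 27·1 + 18·5 + 62·3 + 72·2 + 47·5 = 1864
C: 201·3 + 260·5 + 27·3 + 18·1 + 62·5 + 72·4 + 47·1 = 2647
E has the highest Borda score (2729).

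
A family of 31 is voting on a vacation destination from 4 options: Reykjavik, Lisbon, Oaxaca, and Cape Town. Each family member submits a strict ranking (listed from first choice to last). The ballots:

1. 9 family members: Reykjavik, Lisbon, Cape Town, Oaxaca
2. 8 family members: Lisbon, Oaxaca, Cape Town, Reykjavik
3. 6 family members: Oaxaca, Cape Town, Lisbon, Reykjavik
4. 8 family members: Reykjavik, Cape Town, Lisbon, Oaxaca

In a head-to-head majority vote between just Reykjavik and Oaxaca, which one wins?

Voters preferring Reykjavik to Oaxaca: 17; preferring Oaxaca to Reykjavik: 14.
Reykjavik wins the head-to-head.

Reykjavik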